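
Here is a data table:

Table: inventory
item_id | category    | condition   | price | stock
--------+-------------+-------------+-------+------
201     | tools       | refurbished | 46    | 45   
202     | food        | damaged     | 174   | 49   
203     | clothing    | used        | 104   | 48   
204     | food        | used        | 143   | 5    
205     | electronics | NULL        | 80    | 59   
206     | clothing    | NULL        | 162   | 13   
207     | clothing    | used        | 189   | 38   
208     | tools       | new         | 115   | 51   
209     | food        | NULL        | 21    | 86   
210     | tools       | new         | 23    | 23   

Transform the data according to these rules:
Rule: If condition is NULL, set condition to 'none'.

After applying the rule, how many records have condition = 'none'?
3

Step 1: Count records where condition IS NULL
Step 2: Found 3 records with NULL condition
Step 3: These records will have condition set to 'none'
Step 4: Records already having condition = 'none': 0
Step 5: Answer: 3 + 0 = 3 records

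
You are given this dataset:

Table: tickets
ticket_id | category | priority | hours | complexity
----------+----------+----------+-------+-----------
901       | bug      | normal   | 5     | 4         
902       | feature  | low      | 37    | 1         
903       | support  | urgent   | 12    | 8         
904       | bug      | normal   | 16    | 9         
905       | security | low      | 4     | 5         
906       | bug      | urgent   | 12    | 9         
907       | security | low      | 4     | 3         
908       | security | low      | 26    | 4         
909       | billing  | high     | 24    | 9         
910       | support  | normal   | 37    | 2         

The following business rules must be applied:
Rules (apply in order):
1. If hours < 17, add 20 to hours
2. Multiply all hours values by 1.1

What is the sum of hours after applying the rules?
326.7

Step 1: Apply Rule 1 - Add 20 to records with hours < 17
  - 6 records affected: 53 + (6 × 20) = 173
  - Unaffected records: 124
  - Sum after Rule 1: 297
Step 2: Apply Rule 2 - Multiply all by 1.1
  - 297 × 1.1 = 326.7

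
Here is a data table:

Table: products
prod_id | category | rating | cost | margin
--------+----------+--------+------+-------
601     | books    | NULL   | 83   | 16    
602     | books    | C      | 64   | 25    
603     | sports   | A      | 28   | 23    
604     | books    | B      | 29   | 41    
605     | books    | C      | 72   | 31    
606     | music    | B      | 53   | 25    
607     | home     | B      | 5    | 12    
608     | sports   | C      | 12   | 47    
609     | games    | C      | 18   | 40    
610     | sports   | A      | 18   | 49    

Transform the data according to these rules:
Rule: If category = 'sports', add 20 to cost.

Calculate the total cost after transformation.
442

Step 1: Count records where category = 'sports': 3
Step 2: Total bonus added: 3 × 20 = 60
Step 3: Original sum of cost: 382
Step 4: Final sum = 382 + 60 = 442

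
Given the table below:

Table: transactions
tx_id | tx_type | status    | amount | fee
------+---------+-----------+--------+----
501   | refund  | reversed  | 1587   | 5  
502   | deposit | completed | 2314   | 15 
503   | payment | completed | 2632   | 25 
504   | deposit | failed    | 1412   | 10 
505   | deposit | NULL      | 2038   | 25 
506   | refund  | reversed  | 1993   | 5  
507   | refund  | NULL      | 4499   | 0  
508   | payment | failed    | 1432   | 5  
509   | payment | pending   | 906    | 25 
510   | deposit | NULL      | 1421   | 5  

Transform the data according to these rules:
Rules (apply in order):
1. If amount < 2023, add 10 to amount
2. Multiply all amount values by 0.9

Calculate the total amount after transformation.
18264.6

Step 1: Apply Rule 1 - Add 10 to records with amount < 2023
  - 6 records affected: 8751 + (6 × 10) = 8811
  - Unaffected records: 11483
  - Sum after Rule 1: 20294
Step 2: Apply Rule 2 - Multiply all by 0.9
  - 20294 × 0.9 = 18264.6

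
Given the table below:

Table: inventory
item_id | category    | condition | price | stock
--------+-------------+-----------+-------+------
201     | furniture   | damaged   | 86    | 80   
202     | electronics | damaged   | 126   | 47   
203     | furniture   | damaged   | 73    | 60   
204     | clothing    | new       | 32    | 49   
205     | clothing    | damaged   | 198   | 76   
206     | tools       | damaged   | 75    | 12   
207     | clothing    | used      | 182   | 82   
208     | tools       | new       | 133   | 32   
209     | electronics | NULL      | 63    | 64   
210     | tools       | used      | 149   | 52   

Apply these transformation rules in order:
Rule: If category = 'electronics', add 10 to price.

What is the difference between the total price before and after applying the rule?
20

Step 1: Original sum of price = 1117
Step 2: 2 records have category = 'electronics'
Step 3: Each affected record changes by 10
Step 4: Total change = 2 × 10 = 20
Step 5: New sum = 1117 + 20 = 1137
Step 6: Difference = |1137 - 1117| = 20
        (Sum increased by 20)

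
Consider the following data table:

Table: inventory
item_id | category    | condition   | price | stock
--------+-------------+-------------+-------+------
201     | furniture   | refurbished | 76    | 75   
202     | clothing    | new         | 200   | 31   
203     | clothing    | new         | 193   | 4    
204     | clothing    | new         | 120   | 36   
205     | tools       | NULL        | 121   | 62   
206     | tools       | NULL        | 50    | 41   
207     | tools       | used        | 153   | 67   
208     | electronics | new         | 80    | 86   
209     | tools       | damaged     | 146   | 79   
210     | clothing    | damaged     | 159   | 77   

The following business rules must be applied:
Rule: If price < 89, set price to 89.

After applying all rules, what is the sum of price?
1359

Step 1: 3 records have price < 89
Step 2: These records originally summed to 206
Step 3: After setting to minimum: 3 × 89 = 267
Step 4: Unaffected records sum: 1092
Step 5: Final sum = 267 + 1092 = 1359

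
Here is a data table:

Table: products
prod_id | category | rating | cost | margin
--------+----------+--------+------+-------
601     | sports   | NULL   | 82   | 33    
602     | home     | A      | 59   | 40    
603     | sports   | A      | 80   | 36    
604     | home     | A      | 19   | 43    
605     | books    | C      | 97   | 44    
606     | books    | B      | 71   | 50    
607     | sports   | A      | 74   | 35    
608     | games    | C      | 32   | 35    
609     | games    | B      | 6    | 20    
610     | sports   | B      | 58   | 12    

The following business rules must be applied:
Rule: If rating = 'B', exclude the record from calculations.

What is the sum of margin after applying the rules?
266

Step 1: Identify records where rating = 'B'
Step 2: The excluded records sum to 82
Step 3: Original total margin = 348
Step 4: Remaining total = 348 - 82 = 266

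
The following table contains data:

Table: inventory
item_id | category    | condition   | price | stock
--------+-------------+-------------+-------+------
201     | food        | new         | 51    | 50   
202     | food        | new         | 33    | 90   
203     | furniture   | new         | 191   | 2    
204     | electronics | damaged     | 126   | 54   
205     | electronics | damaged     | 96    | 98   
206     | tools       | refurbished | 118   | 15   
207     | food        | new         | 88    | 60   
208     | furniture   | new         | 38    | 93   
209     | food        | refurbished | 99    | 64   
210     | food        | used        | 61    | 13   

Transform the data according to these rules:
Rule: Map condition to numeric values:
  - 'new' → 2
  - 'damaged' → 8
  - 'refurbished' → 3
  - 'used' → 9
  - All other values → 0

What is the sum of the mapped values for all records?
41

Step 1: Apply mapping to each record
Step 2: Count by status:
  'new': 5 records × 2 = 10
  'damaged': 2 records × 8 = 16
  'refurbished': 2 records × 3 = 6
  'used': 1 records × 9 = 9
Step 3: Sum all mapped values = 41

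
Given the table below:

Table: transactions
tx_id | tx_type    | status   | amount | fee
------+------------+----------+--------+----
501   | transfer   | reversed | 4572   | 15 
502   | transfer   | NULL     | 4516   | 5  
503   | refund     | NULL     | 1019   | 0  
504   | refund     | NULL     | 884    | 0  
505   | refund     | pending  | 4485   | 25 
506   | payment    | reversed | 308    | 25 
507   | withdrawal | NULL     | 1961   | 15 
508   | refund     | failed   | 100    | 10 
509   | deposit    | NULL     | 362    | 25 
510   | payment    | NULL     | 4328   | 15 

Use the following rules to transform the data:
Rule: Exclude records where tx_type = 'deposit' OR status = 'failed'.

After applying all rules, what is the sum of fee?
100

Step 1: Find records where tx_type = 'deposit' OR status = 'failed'
Step 2: 2 records match, summing to 35
Step 3: Original sum: 135
Step 4: Remaining sum = 135 - 35 = 100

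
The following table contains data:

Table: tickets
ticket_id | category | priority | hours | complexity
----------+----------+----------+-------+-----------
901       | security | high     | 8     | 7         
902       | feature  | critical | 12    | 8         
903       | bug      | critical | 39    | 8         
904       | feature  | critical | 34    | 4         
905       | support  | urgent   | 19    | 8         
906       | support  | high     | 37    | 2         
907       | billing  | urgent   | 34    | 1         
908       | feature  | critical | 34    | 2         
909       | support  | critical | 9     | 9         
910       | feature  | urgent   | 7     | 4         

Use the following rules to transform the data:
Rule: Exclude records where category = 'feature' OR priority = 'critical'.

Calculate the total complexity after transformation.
18

Step 1: Find records where category = 'feature' OR priority = 'critical'
Step 2: 6 records match, summing to 35
Step 3: Original sum: 53
Step 4: Remaining sum = 53 - 35 = 18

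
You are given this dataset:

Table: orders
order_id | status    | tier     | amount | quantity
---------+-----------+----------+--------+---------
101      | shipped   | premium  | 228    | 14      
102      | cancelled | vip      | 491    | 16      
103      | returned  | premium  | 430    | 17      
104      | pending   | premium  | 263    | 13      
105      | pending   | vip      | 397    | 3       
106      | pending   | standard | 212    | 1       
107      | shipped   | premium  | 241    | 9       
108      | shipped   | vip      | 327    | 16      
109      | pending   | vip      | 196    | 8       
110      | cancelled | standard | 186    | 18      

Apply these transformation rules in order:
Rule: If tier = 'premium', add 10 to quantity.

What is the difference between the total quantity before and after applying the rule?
40

Step 1: Original sum of quantity = 115
Step 2: 4 records have tier = 'premium'
Step 3: Each affected record changes by 10
Step 4: Total change = 4 × 10 = 40
Step 5: New sum = 115 + 40 = 155
Step 6: Difference = |155 - 115| = 40
        (Sum increased by 40)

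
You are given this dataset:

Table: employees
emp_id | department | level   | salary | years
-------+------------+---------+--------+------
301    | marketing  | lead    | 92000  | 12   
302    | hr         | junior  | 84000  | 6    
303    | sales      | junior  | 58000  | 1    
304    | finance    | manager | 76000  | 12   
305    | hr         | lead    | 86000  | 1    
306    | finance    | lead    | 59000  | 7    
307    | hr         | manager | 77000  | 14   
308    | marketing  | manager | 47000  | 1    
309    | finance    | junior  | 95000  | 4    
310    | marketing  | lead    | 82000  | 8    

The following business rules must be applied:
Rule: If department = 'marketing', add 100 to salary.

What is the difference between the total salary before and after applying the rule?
300

Step 1: Original sum of salary = 756000
Step 2: 3 records have department = 'marketing'
Step 3: Each affected record changes by 100
Step 4: Total change = 3 × 100 = 300
Step 5: New sum = 756000 + 300 = 756300
Step 6: Difference = |756300 - 756000| = 300
        (Sum increased by 300)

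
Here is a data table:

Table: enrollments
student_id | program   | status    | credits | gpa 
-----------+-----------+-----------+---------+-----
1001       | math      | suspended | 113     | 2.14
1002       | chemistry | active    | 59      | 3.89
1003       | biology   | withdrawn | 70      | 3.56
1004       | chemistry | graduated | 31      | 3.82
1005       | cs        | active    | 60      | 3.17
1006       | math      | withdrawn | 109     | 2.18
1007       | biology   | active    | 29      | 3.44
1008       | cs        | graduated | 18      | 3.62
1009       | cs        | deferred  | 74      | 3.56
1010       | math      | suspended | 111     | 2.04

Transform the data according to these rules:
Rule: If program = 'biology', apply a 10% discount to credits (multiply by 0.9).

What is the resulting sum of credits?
664.1

Step 1: Records with program = 'biology' have total credits = 99
Step 2: Apply multiplier: 99 × 0.9 = 89.1
Step 3: Other records total: 575
Step 4: Final sum = 89.1 + 575 = 664.1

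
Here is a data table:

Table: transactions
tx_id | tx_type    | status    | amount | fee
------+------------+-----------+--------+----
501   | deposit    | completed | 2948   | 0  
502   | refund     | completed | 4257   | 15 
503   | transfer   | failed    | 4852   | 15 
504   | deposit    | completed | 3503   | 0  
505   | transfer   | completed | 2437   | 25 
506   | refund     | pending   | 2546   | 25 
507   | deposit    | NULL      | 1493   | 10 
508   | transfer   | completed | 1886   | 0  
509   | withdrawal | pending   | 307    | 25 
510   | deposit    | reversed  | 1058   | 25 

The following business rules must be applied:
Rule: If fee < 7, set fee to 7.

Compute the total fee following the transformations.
161

Step 1: 3 records have fee < 7
Step 2: These records originally summed to 0
Step 3: After setting to minimum: 3 × 7 = 21
Step 4: Unaffected records sum: 140
Step 5: Final sum = 21 + 140 = 161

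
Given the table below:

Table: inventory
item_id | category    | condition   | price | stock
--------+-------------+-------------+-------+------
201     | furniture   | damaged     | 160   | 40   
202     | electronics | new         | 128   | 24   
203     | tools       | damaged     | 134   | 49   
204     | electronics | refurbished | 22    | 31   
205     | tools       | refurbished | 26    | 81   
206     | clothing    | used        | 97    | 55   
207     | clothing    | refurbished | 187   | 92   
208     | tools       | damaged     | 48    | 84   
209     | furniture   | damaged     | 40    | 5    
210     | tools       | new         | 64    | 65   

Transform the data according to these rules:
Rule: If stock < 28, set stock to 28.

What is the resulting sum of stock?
553

Step 1: 2 records have stock < 28
Step 2: These records originally summed to 29
Step 3: After setting to minimum: 2 × 28 = 56
Step 4: Unaffected records sum: 497
Step 5: Final sum = 56 + 497 = 553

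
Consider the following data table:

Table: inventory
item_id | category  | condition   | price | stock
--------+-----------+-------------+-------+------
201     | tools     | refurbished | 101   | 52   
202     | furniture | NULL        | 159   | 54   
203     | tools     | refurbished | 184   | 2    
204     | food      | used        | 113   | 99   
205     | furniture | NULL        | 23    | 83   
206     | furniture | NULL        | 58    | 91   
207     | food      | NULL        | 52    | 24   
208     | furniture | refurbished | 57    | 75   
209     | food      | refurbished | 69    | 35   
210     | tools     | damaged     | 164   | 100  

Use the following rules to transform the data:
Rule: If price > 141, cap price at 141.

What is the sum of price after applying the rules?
896

Step 1: 3 records have price > 141
Step 2: These records originally summed to 507
Step 3: After capping: 3 × 141 = 423
Step 4: Unaffected records sum: 473
Step 5: Final sum = 423 + 473 = 896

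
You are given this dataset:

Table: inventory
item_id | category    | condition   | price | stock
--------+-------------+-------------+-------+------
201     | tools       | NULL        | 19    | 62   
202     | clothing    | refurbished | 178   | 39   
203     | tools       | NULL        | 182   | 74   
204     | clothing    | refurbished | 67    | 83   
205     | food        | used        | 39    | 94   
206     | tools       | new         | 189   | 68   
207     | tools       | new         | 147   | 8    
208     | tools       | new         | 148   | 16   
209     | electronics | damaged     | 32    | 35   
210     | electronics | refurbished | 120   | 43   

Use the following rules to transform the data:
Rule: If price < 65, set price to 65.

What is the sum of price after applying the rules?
1226

Step 1: 3 records have price < 65
Step 2: These records originally summed to 90
Step 3: After setting to minimum: 3 × 65 = 195
Step 4: Unaffected records sum: 1031
Step 5: Final sum = 195 + 1031 = 1226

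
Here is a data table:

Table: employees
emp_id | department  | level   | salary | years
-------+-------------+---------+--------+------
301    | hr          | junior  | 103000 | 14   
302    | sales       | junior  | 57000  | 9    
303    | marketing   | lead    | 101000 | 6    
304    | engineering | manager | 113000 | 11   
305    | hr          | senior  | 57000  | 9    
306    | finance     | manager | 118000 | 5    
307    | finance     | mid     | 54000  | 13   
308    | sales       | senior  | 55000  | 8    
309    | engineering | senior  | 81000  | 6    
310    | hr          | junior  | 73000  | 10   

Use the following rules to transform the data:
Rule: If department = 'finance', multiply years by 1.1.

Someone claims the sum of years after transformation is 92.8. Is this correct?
Yes, the result is correct.

Step 1: Calculate the correct sum after transformation
Step 2: Apply multiplier 1.1 to records where department = 'finance'
Step 3: Correct result = 92.8
Step 4: Claimed result = 92.8
Step 5: 92.8 = 92.8 ✓
Conclusion: The claimed result is correct.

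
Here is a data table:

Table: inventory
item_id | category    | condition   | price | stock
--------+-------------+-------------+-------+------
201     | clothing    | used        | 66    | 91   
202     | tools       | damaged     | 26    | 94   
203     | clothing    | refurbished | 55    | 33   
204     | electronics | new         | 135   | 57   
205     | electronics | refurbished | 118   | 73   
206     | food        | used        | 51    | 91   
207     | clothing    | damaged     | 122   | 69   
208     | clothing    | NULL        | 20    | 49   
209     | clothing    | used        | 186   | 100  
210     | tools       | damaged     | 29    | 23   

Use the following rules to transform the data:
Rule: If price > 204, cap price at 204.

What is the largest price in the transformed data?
186

Step 1: Original maximum price = 186
Step 2: Check cap of 204 against maximum
Step 3: No records exceed the cap (max 186 <= cap 204), so no capping applies
Step 4: Maximum after transformation = 186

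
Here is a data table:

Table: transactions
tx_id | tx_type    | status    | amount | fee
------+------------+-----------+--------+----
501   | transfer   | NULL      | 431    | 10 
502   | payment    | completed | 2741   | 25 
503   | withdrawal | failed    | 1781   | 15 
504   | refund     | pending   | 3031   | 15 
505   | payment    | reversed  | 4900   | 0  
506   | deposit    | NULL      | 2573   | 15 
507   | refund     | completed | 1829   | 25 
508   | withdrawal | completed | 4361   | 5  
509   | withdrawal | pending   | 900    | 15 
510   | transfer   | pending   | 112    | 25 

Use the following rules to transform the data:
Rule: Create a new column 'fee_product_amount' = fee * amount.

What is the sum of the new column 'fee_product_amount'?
267440

Step 1: For each record, compute fee * amount
Example calculations:
  10 * 431 = 4310
  25 * 2741 = 68525
  15 * 1781 = 26715
  ...
Step 2: Sum all derived values
Step 3: Total = 267440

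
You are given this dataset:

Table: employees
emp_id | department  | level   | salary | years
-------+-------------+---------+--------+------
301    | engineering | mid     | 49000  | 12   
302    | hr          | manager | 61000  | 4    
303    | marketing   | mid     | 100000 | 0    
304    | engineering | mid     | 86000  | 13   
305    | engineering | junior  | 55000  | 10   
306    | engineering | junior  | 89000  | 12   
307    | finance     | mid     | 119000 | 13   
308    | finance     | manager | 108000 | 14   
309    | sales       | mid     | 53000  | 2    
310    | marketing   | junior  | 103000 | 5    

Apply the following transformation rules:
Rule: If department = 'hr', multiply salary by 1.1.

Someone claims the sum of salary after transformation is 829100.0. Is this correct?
Yes, the result is correct.

Step 1: Calculate the correct sum after transformation
Step 2: Apply multiplier 1.1 to records where department = 'hr'
Step 3: Correct result = 829100.0
Step 4: Claimed result = 829100.0
Step 5: 829100.0 = 829100.0 ✓
Conclusion: The claimed result is correct.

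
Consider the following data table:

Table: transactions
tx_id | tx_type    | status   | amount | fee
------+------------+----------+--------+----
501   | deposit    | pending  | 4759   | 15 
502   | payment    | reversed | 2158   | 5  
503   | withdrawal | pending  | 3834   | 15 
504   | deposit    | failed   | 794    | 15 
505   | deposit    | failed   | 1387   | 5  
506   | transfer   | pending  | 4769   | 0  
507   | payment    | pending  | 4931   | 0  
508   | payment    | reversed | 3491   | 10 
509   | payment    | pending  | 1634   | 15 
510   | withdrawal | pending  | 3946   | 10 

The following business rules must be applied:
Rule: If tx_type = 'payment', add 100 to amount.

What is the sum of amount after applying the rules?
32103

Step 1: Count records where tx_type = 'payment': 4
Step 2: Total bonus added: 4 × 100 = 400
Step 3: Original sum of amount: 31703
Step 4: Final sum = 31703 + 400 = 32103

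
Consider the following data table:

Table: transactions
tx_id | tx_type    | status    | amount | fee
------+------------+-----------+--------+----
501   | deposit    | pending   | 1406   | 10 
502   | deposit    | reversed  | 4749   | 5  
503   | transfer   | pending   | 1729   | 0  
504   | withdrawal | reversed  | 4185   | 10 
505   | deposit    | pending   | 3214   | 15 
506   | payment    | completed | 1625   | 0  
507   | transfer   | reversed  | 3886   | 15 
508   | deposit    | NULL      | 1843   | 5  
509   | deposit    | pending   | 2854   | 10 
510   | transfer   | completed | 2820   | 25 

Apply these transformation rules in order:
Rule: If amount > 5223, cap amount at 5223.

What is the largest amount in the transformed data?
4749

Step 1: Original maximum amount = 4749
Step 2: Check cap of 5223 against maximum
Step 3: No records exceed the cap (max 4749 <= cap 5223), so no capping applies
Step 4: Maximum after transformation = 4749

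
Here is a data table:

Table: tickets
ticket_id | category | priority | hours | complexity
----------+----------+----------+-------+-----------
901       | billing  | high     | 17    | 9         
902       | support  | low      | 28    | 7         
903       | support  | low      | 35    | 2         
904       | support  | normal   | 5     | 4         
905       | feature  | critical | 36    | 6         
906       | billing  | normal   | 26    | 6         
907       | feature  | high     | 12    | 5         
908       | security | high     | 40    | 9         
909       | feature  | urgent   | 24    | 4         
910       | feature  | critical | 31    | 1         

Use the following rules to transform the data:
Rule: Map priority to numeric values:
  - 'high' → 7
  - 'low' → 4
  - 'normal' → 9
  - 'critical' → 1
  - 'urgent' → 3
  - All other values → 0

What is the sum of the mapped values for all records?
52

Step 1: Apply mapping to each record
Step 2: Count by status:
  'high': 3 records × 7 = 21
  'low': 2 records × 4 = 8
  'normal': 2 records × 9 = 18
  'critical': 2 records × 1 = 2
  'urgent': 1 records × 3 = 3
Step 3: Sum all mapped values = 52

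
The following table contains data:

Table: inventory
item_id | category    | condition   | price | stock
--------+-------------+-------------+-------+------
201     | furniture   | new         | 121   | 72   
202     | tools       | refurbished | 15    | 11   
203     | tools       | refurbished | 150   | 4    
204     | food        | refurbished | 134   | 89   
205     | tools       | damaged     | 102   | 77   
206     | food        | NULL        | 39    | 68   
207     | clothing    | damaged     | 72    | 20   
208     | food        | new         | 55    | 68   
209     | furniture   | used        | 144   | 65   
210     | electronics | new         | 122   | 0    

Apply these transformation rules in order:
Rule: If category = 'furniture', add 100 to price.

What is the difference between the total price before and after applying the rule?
200

Step 1: Original sum of price = 954
Step 2: 2 records have category = 'furniture'
Step 3: Each affected record changes by 100
Step 4: Total change = 2 × 100 = 200
Step 5: New sum = 954 + 200 = 1154
Step 6: Difference = |1154 - 954| = 200
        (Sum increased by 200)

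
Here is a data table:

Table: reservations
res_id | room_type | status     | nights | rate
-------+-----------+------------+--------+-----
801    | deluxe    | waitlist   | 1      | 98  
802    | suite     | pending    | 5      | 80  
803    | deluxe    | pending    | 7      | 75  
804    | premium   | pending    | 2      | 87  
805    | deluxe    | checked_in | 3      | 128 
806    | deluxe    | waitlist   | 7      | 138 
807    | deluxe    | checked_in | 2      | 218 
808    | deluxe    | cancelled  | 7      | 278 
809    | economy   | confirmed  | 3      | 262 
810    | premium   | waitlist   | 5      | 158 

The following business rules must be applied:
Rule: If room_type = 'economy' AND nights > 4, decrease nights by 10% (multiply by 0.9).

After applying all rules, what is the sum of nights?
42

Step 1: Find records where room_type = 'economy' AND nights > 4
Step 2: 0 records match, summing to 0
Step 3: After multiplier: 0 × 0.9 = 0.0
Step 4: Unaffected records sum: 42
Step 5: Final sum = 0.0 + 42 = 42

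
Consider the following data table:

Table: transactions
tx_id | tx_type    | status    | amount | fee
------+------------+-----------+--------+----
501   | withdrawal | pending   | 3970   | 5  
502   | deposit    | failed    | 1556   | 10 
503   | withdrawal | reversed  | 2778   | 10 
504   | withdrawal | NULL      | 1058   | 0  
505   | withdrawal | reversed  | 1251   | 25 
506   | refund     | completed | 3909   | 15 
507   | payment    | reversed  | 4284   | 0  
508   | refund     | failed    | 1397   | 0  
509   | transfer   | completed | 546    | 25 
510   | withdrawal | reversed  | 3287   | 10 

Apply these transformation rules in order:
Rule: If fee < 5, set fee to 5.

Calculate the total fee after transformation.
115

Step 1: 3 records have fee < 5
Step 2: These records originally summed to 0
Step 3: After setting to minimum: 3 × 5 = 15
Step 4: Unaffected records sum: 100
Step 5: Final sum = 15 + 100 = 115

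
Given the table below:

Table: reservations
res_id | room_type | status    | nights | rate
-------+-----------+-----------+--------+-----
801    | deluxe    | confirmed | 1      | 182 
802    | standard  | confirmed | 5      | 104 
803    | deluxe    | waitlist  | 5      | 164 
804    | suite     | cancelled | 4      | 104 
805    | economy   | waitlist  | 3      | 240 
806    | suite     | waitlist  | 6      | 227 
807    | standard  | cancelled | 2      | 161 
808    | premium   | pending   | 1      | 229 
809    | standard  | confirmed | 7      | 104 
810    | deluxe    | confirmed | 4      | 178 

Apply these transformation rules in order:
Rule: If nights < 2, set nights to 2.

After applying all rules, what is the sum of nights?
40

Step 1: 2 records have nights < 2
Step 2: These records originally summed to 2
Step 3: After setting to minimum: 2 × 2 = 4
Step 4: Unaffected records sum: 36
Step 5: Final sum = 4 + 36 = 40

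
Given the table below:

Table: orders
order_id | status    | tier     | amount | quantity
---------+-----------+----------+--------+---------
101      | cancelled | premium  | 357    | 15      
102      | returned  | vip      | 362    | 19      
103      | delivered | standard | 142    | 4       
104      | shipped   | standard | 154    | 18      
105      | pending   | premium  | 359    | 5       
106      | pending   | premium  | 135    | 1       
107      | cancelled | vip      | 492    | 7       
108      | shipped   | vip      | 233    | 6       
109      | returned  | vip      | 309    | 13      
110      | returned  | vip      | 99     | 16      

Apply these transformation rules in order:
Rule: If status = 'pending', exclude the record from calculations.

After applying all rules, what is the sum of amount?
2148

Step 1: Identify records where status = 'pending'
Step 2: The excluded records sum to 494
Step 3: Original total amount = 2642
Step 4: Remaining total = 2642 - 494 = 2148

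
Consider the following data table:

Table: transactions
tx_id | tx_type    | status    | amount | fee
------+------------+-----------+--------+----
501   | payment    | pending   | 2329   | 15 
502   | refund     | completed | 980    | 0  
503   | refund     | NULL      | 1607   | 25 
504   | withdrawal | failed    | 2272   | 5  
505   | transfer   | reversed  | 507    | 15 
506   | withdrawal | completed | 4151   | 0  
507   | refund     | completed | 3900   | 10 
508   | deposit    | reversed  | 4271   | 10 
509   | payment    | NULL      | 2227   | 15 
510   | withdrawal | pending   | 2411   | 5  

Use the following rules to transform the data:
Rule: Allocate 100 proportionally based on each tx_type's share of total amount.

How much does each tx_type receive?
deposit: 17.32, payment: 18.48, refund: 26.31, transfer: 2.06, withdrawal: 35.83

Step 1: Calculate total amount = 24655
Step 2: Calculate each tx_type's proportion:
  deposit: 4271/24655 = 17.32% → 17.32
  payment: 4556/24655 = 18.48% → 18.48
  refund: 6487/24655 = 26.31% → 26.31
  transfer: 507/24655 = 2.06% → 2.06
  withdrawal: 8834/24655 = 35.83% → 35.83
Step 3: Verify: sum of allocations ≈ 100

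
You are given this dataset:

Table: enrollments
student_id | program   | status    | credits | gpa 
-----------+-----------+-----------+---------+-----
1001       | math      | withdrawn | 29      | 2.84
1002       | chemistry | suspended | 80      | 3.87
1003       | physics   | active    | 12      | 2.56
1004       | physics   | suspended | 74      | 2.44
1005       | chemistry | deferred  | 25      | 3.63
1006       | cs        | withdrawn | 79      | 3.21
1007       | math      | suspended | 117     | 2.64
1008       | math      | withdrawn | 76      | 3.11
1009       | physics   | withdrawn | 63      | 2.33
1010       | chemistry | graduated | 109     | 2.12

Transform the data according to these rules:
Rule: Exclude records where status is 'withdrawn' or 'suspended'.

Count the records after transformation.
3

Step 1: Count records to exclude
  - 4 (withdrawn) + 3 (suspended) = 7 records
Step 2: Total records: 10
Step 3: Remaining = 10 - 7 = 3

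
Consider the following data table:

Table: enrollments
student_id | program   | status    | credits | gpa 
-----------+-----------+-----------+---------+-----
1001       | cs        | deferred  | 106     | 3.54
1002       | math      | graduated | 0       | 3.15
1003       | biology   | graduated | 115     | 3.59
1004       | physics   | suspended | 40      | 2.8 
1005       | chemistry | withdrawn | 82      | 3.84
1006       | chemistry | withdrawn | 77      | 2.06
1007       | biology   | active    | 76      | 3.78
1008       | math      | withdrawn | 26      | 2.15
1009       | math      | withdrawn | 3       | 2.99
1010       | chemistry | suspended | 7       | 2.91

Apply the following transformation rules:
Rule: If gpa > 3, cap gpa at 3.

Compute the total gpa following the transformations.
27.91

Step 1: 5 records have gpa > 3
Step 2: These records originally summed to 17.9
Step 3: After capping: 5 × 3 = 15
Step 4: Unaffected records sum: 12.91
Step 5: Final sum = 15 + 12.91 = 27.91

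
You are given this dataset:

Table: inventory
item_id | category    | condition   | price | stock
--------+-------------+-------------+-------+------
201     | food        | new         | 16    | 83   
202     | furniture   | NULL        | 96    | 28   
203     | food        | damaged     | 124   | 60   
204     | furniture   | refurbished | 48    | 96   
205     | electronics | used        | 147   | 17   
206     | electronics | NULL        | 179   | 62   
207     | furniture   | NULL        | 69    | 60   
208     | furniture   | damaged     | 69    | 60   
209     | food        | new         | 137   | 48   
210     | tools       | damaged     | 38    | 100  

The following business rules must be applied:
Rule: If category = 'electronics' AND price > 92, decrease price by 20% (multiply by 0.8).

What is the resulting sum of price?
857.8

Step 1: Find records where category = 'electronics' AND price > 92
Step 2: 2 records match, summing to 326
Step 3: After multiplier: 326 × 0.8 = 260.8
Step 4: Unaffected records sum: 597
Step 5: Final sum = 260.8 + 597 = 857.8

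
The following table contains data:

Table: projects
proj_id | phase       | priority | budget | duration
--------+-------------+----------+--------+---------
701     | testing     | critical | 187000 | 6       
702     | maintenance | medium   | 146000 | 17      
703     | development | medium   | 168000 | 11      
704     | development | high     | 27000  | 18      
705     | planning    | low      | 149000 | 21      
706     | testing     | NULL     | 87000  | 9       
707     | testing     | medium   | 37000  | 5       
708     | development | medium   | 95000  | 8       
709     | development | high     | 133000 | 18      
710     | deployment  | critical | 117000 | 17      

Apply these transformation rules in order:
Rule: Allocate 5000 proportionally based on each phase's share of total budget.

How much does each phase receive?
deployment: 510.47, development: 1845.55, maintenance: 637.0, planning: 650.09, testing: 1356.89

Step 1: Calculate total budget = 1146000
Step 2: Calculate each phase's proportion:
  deployment: 117000/1146000 = 10.21% → 510.47
  development: 423000/1146000 = 36.91% → 1845.55
  maintenance: 146000/1146000 = 12.74% → 637.0
  planning: 149000/1146000 = 13.00% → 650.09
  testing: 311000/1146000 = 27.14% → 1356.89
Step 3: Verify: sum of allocations ≈ 5000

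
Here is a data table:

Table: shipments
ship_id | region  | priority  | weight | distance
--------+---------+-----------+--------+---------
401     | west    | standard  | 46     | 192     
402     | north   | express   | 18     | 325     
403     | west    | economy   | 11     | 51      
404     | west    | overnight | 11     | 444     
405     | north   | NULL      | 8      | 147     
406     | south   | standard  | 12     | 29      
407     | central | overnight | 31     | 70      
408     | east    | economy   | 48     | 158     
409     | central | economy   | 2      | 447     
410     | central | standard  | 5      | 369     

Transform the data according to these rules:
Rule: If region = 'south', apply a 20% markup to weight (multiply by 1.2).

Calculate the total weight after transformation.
194.4

Step 1: Records with region = 'south' have total weight = 12
Step 2: Apply multiplier: 12 × 1.2 = 14.4
Step 3: Other records total: 180
Step 4: Final sum = 14.4 + 180 = 194.4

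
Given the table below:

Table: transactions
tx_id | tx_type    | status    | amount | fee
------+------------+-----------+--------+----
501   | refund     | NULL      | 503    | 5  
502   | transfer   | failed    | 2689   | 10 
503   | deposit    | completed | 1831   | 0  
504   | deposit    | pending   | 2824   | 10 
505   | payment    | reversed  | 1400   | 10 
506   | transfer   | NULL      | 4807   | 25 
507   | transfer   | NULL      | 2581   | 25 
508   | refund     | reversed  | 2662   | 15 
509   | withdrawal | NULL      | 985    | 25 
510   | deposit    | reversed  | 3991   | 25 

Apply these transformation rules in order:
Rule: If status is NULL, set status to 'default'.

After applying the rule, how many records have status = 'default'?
4

Step 1: Count records where status IS NULL
Step 2: Found 4 records with NULL status
Step 3: These records will have status set to 'default'
Step 4: Records already having status = 'default': 0
Step 5: Answer: 4 + 0 = 4 records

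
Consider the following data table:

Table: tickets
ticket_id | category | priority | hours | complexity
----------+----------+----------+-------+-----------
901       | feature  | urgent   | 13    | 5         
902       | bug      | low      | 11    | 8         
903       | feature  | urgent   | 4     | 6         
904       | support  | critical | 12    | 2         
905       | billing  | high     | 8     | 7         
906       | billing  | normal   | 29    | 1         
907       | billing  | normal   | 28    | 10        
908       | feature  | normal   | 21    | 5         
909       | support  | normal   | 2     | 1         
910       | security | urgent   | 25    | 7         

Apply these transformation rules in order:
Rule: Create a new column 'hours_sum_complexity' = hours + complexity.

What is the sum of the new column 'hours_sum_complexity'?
205

Step 1: For each record, compute hours + complexity
Example calculations:
  13 + 5 = 18
  11 + 8 = 19
  4 + 6 = 10
  ...
Step 2: Sum all derived values
Step 3: Total = 205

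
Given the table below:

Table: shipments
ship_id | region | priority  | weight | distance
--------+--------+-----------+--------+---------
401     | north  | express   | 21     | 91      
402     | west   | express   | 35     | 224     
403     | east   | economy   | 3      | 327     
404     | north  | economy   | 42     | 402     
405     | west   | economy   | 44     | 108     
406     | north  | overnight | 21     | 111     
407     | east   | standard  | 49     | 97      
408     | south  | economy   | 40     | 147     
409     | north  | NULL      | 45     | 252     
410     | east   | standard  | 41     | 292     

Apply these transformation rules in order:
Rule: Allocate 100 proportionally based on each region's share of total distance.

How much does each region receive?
east: 34.91, north: 41.74, south: 7.17, west: 16.19

Step 1: Calculate total distance = 2051
Step 2: Calculate each region's proportion:
  east: 716/2051 = 34.91% → 34.91
  north: 856/2051 = 41.74% → 41.74
  south: 147/2051 = 7.17% → 7.17
  west: 332/2051 = 16.19% → 16.19
Step 3: Verify: sum of allocations ≈ 100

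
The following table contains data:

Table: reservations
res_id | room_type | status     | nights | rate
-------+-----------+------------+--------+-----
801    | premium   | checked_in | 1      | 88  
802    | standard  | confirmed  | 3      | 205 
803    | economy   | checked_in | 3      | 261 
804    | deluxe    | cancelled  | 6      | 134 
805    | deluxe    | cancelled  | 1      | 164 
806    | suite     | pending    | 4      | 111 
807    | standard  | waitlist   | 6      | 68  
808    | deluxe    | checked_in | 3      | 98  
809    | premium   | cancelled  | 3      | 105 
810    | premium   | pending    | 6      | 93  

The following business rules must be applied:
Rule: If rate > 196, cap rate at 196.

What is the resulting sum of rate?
1253

Step 1: 2 records have rate > 196
Step 2: These records originally summed to 466
Step 3: After capping: 2 × 196 = 392
Step 4: Unaffected records sum: 861
Step 5: Final sum = 392 + 861 = 1253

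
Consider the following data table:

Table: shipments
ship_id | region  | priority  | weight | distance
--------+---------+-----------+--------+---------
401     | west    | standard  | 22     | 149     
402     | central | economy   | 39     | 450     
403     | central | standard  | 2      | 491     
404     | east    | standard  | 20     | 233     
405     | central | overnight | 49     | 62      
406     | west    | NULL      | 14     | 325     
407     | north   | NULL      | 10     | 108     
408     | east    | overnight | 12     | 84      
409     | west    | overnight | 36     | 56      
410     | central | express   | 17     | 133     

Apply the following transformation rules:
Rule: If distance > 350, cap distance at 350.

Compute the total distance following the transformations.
1850

Step 1: 2 records have distance > 350
Step 2: These records originally summed to 941
Step 3: After capping: 2 × 350 = 700
Step 4: Unaffected records sum: 1150
Step 5: Final sum = 700 + 1150 = 1850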